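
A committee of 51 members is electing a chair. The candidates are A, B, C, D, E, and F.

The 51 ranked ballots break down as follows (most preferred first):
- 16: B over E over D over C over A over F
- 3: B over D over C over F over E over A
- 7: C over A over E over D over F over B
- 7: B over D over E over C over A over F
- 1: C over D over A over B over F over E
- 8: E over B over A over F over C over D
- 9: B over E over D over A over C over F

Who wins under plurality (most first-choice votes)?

B

First-place votes: A 0, B 35, C 8, D 0, E 8, F 0.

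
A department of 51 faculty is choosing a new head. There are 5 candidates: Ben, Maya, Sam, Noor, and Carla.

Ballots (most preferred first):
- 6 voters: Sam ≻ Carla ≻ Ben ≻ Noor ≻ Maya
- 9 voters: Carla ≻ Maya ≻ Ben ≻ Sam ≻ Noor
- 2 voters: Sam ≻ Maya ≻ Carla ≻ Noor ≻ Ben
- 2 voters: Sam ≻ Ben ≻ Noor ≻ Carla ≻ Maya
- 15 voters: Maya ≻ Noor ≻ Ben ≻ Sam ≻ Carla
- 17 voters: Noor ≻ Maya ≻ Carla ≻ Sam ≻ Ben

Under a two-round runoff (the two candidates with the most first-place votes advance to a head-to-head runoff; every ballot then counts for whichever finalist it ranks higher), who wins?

Maya

Round 1 first-place votes: Ben 0, Maya 15, Sam 10, Noor 17, Carla 9. Noor and Maya advance.
Runoff: Noor is ranked above Maya on 25 ballots, Maya above Noor on 26.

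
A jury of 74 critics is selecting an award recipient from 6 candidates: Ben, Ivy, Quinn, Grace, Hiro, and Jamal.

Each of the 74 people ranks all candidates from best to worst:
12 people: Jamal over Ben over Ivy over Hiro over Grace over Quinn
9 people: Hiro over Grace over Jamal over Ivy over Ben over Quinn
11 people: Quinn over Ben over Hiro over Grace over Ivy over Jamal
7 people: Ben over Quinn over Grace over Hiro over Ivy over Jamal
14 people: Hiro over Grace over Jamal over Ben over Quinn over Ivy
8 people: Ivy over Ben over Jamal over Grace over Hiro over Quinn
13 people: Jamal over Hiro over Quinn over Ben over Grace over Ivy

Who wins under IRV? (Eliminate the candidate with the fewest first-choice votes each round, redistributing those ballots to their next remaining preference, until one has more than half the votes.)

Hiro

Round 1: Ben 7, Ivy 8, Quinn 11, Grace 0, Hiro 23, Jamal 25. Grace eliminated.
Round 2: Ben 7, Ivy 8, Quinn 11, Hiro 23, Jamal 25. Ben eliminated.
Round 3: Ivy 8, Quinn 18, Hiro 23, Jamal 25. Ivy eliminated.
Round 4: Quinn 18, Hiro 23, Jamal 33. Quinn eliminated.
Round 5: Hiro 41, Jamal 33. Hiro has a majority (≥38).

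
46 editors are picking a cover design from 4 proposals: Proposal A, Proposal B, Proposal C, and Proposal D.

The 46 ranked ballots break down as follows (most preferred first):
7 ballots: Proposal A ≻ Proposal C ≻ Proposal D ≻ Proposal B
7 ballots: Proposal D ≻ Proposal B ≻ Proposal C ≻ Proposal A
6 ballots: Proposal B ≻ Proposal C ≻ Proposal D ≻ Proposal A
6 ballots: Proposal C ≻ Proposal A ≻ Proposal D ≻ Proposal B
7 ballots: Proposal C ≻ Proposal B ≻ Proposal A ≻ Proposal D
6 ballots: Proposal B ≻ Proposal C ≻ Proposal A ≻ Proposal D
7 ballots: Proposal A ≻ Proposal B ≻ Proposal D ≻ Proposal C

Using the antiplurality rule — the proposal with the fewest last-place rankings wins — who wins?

Proposal C

Last-place votes: Proposal A 13, Proposal B 13, Proposal C 7, Proposal D 13.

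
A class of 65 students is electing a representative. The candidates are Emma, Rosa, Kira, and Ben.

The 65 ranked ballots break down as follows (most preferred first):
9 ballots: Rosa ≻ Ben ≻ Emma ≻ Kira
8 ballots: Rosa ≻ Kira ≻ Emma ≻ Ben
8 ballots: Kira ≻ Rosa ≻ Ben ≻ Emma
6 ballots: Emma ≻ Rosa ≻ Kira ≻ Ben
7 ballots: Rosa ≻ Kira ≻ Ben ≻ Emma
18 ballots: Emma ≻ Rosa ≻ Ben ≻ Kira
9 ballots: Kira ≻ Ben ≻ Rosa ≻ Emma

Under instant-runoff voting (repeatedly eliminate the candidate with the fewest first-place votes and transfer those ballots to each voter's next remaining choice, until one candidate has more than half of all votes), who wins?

Rosa

Round 1: Emma 24, Rosa 24, Kira 17, Ben 0. Ben eliminated.
Round 2: Emma 24, Rosa 24, Kira 17. Kira eliminated.
Round 3: Emma 24, Rosa 41. Rosa has a majority (≥33).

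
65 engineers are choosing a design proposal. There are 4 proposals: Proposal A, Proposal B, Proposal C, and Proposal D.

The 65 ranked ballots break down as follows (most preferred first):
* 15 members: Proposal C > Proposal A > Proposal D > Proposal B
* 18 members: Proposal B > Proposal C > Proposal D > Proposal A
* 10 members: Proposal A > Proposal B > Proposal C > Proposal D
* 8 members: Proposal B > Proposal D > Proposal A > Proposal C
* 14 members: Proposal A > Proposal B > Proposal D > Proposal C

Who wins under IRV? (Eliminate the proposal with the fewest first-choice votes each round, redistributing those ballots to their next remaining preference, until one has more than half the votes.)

Proposal A

Round 1: Proposal A 24, Proposal B 26, Proposal C 15, Proposal D 0. Proposal D eliminated.
Round 2: Proposal A 24, Proposal B 26, Proposal C 15. Proposal C eliminated.
Round 3: Proposal A 39, Proposal B 26. Proposal A has a majority (≥33).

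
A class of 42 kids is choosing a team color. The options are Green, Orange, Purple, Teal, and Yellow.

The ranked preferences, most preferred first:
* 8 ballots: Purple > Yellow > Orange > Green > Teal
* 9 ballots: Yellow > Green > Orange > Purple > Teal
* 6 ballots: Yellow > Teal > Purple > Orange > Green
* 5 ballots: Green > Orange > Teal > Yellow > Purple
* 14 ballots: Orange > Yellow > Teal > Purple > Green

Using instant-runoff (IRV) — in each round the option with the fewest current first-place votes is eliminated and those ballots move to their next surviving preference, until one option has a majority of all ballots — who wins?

Round 1: Green 5, Orange 14, Purple 8, Teal 0, Yellow 15. Teal eliminated.
Round 2: Green 5, Orange 14, Purple 8, Yellow 15. Green eliminated.
Round 3: Orange 19, Purple 8, Yellow 15. Purple eliminated.
Round 4: Orange 19, Yellow 23. Yellow has a majority (≥22).

Yellow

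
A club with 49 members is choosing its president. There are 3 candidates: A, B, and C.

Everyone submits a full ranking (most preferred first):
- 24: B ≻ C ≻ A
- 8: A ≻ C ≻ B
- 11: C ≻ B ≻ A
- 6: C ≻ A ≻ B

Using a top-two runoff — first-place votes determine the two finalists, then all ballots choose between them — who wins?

Round 1 first-place votes: A 8, B 24, C 17. B and C advance.
Runoff: B is ranked above C on 24 ballots, C above B on 25.

C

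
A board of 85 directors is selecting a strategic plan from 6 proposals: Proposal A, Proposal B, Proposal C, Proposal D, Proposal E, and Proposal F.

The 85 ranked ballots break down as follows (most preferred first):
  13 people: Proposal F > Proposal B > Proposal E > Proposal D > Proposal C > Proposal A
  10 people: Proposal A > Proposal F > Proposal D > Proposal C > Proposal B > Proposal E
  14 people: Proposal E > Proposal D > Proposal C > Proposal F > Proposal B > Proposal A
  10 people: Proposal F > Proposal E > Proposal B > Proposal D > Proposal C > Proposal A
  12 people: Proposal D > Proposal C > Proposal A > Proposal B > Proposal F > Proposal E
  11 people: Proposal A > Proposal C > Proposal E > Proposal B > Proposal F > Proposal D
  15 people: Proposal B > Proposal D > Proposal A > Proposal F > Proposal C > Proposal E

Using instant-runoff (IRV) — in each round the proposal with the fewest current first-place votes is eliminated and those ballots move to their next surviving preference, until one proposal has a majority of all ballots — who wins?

Round 1: Proposal A 21, Proposal B 15, Proposal C 0, Proposal D 12, Proposal E 14, Proposal F 23. Proposal C eliminated.
Round 2: Proposal A 21, Proposal B 15, Proposal D 12, Proposal E 14, Proposal F 23. Proposal D eliminated.
Round 3: Proposal A 33, Proposal B 15, Proposal E 14, Proposal F 23. Proposal E eliminated.
Round 4: Proposal A 33, Proposal B 15, Proposal F 37. Proposal B eliminated.
Round 5: Proposal A 48, Proposal F 37. Proposal A has a majority (≥43).

Proposal A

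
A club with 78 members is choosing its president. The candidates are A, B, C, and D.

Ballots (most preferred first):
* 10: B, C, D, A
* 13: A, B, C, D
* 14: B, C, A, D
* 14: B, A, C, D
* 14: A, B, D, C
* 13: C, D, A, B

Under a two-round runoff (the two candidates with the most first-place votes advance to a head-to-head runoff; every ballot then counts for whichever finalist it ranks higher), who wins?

A

Round 1 first-place votes: A 27, B 38, C 13, D 0. B and A advance.
Runoff: B is ranked above A on 38 ballots, A above B on 40.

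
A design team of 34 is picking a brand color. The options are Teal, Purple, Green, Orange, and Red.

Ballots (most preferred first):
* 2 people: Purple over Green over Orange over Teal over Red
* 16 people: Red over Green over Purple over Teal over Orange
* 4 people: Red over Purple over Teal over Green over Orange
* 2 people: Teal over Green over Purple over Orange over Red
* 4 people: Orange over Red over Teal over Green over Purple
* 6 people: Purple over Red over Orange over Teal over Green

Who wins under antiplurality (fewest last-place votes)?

Teal

Last-place votes: Teal 0, Purple 4, Green 6, Orange 20, Red 4.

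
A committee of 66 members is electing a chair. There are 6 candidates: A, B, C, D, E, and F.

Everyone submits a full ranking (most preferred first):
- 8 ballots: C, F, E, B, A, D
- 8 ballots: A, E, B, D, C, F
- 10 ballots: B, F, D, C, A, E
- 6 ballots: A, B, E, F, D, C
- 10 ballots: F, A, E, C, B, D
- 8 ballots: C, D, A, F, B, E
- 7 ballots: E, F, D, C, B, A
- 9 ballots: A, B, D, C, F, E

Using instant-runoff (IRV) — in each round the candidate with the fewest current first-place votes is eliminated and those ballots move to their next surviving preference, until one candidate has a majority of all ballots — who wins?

Round 1: A 23, B 10, C 16, D 0, E 7, F 10. D eliminated.
Round 2: A 23, B 10, C 16, E 7, F 10. E eliminated.
Round 3: A 23, B 10, C 16, F 17. B eliminated.
Round 4: A 23, C 16, F 27. C eliminated.
Round 5: A 31, F 35. F has a majority (≥34).

F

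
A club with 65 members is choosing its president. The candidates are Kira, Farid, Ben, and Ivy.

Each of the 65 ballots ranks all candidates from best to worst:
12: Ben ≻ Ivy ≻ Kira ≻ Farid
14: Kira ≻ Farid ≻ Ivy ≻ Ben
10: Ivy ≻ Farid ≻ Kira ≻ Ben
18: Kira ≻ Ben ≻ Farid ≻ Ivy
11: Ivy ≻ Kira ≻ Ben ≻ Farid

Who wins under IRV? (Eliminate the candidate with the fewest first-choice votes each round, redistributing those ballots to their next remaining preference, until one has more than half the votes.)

Ivy

Round 1: Kira 32, Farid 0, Ben 12, Ivy 21. Farid eliminated.
Round 2: Kira 32, Ben 12, Ivy 21. Ben eliminated.
Round 3: Kira 32, Ivy 33. Ivy has a majority (≥33).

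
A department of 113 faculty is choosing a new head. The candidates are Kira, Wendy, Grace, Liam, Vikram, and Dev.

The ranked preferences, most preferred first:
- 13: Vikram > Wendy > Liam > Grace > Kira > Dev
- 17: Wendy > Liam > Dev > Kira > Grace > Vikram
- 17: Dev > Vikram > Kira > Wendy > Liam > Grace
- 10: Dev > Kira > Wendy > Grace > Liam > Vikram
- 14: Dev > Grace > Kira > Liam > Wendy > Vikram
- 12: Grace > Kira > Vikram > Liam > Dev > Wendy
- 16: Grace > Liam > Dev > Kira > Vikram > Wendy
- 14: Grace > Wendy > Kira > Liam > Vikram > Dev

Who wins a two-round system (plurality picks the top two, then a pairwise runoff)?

Round 1 first-place votes: Kira 0, Wendy 17, Grace 42, Liam 0, Vikram 13, Dev 41. Grace and Dev advance.
Runoff: Grace is ranked above Dev on 55 ballots, Dev above Grace on 58.

Dev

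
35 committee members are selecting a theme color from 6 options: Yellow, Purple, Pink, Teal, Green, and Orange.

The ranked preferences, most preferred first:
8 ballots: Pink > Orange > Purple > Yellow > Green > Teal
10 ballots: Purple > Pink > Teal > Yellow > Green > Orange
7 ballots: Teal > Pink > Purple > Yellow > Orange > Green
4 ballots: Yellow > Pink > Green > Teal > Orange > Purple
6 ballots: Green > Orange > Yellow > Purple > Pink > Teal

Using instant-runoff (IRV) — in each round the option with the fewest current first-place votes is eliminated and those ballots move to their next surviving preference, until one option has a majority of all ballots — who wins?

Round 1: Yellow 4, Purple 10, Pink 8, Teal 7, Green 6, Orange 0. Orange eliminated.
Round 2: Yellow 4, Purple 10, Pink 8, Teal 7, Green 6. Yellow eliminated.
Round 3: Purple 10, Pink 12, Teal 7, Green 6. Green eliminated.
Round 4: Purple 16, Pink 12, Teal 7. Teal eliminated.
Round 5: Purple 16, Pink 19. Pink has a majority (≥18).

Pink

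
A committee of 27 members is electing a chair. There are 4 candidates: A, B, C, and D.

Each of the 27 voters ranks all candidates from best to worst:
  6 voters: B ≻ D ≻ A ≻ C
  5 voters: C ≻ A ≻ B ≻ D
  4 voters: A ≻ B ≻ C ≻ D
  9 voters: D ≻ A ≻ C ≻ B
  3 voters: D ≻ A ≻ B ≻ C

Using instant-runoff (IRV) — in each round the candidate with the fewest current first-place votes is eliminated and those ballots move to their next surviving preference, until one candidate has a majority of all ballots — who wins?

Round 1: A 4, B 6, C 5, D 12. A eliminated.
Round 2: B 10, C 5, D 12. C eliminated.
Round 3: B 15, D 12. B has a majority (≥14).

B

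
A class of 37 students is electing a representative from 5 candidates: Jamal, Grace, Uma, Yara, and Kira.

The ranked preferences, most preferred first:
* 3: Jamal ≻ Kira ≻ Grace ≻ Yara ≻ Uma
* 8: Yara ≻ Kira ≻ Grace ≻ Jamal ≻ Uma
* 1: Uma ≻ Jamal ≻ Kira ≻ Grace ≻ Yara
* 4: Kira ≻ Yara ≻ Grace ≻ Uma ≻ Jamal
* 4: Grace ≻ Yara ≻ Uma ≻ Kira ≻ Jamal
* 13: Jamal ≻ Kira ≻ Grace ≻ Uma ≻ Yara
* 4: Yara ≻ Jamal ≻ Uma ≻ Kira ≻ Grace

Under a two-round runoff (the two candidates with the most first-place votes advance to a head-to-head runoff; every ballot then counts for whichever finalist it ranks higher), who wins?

Yara

Round 1 first-place votes: Jamal 16, Grace 4, Uma 1, Yara 12, Kira 4. Jamal and Yara advance.
Runoff: Jamal is ranked above Yara on 17 ballots, Yara above Jamal on 20.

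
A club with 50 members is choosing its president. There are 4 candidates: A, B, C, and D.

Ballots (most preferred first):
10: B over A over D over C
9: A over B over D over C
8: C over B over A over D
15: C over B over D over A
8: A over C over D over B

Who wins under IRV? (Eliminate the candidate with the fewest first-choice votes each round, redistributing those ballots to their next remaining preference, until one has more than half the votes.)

Round 1: A 17, B 10, C 23, D 0. D eliminated.
Round 2: A 17, B 10, C 23. B eliminated.
Round 3: A 27, C 23. A has a majority (≥26).

A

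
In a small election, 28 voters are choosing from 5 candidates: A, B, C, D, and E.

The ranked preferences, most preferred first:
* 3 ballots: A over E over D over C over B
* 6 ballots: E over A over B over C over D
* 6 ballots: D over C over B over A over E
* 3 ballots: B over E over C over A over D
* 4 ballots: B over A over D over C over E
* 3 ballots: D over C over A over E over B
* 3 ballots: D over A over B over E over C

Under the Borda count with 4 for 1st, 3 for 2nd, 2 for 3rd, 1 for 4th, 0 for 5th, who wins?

A: 3×4 + 6×3 + 6×1 + 3×1 + 4×3 + 3×2 + 3×3 = 66
B: 3×0 + 6×2 + 6×2 + 3×4 + 4×4 + 3×0 + 3×2 = 58
C: 3×1 + 6×1 + 6×3 + 3×2 + 4×1 + 3×3 + 3×0 = 46
D: 3×2 + 6×0 + 6×4 + 3×0 + 4×2 + 3×4 + 3×4 = 62
E: 3×3 + 6×4 + 6×0 + 3×3 + 4×0 + 3×1 + 3×1 = 48

A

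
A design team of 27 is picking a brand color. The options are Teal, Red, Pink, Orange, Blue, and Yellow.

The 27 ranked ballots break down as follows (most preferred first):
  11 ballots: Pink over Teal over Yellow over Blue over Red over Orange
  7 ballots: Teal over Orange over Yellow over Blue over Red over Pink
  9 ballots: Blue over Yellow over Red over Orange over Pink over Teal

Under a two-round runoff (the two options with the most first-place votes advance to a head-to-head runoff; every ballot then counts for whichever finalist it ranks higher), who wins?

Blue

Round 1 first-place votes: Teal 7, Red 0, Pink 11, Orange 0, Blue 9, Yellow 0. Pink and Blue advance.
Runoff: Pink is ranked above Blue on 11 ballots, Blue above Pink on 16.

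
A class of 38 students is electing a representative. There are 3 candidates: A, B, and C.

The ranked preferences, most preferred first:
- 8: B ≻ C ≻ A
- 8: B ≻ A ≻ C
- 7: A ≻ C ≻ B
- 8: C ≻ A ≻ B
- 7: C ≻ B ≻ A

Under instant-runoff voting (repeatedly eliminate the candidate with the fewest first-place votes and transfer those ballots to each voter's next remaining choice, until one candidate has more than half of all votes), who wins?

Round 1: A 7, B 16, C 15. A eliminated.
Round 2: B 16, C 22. C has a majority (≥20).

C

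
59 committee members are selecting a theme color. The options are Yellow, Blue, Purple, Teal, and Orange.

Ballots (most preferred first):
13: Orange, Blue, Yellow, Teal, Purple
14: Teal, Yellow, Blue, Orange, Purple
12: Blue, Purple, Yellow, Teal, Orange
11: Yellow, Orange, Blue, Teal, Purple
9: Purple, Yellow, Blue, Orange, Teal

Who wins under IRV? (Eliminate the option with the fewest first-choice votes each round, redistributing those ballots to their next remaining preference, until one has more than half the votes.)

Yellow

Round 1: Yellow 11, Blue 12, Purple 9, Teal 14, Orange 13. Purple eliminated.
Round 2: Yellow 20, Blue 12, Teal 14, Orange 13. Blue eliminated.
Round 3: Yellow 32, Teal 14, Orange 13. Yellow has a majority (≥30).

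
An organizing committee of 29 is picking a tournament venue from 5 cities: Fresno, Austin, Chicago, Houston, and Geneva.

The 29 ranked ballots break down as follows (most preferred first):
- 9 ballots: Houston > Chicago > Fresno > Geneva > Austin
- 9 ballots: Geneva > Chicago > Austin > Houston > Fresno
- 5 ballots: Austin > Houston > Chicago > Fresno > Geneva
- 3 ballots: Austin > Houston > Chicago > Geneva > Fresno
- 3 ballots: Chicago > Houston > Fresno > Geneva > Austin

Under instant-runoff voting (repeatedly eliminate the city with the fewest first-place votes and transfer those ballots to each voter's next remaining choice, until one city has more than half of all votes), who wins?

Round 1: Fresno 0, Austin 8, Chicago 3, Houston 9, Geneva 9. Fresno eliminated.
Round 2: Austin 8, Chicago 3, Houston 9, Geneva 9. Chicago eliminated.
Round 3: Austin 8, Houston 12, Geneva 9. Austin eliminated.
Round 4: Houston 20, Geneva 9. Houston has a majority (≥15).

Houston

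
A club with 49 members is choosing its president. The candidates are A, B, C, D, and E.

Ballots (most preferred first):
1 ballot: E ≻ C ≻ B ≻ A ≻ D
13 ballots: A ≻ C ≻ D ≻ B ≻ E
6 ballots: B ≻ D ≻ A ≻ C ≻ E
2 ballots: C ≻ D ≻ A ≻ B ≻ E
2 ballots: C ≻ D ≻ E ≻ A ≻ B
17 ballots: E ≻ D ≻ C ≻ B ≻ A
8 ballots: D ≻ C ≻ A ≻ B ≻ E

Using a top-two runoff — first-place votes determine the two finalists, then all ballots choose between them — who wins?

Round 1 first-place votes: A 13, B 6, C 4, D 8, E 18. E and A advance.
Runoff: E is ranked above A on 20 ballots, A above E on 29.

A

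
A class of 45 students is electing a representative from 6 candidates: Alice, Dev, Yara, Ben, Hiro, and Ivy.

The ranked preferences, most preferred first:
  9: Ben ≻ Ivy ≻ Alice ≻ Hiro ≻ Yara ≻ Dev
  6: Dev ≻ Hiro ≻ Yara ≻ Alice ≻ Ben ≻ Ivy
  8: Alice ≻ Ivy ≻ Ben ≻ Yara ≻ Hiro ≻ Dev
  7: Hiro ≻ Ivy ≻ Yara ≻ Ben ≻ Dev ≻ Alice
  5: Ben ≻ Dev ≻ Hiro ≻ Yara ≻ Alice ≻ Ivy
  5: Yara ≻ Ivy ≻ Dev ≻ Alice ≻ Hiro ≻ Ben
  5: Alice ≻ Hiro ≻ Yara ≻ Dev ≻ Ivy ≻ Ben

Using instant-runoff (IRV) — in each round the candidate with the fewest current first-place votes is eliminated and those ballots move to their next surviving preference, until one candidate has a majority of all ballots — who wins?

Alice

Round 1: Alice 13, Dev 6, Yara 5, Ben 14, Hiro 7, Ivy 0. Ivy eliminated.
Round 2: Alice 13, Dev 6, Yara 5, Ben 14, Hiro 7. Yara eliminated.
Round 3: Alice 13, Dev 11, Ben 14, Hiro 7. Hiro eliminated.
Round 4: Alice 13, Dev 11, Ben 21. Dev eliminated.
Round 5: Alice 24, Ben 21. Alice has a majority (≥23).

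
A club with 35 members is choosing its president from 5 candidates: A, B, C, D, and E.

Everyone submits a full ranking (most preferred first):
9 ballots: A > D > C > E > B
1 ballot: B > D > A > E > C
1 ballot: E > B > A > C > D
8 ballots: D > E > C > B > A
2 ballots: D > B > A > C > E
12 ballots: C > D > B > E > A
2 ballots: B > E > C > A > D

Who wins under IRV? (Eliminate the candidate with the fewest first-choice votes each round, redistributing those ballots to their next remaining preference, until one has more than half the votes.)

Round 1: A 9, B 3, C 12, D 10, E 1. E eliminated.
Round 2: A 9, B 4, C 12, D 10. B eliminated.
Round 3: A 10, C 14, D 11. A eliminated.
Round 4: C 15, D 20. D has a majority (≥18).

D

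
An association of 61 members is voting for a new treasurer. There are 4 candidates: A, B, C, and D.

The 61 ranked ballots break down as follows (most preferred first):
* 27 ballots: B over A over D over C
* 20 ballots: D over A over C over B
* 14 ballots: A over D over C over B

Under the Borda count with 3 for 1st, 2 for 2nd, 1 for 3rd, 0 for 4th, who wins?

A

A: 27×2 + 20×2 + 14×3 = 136
B: 27×3 + 20×0 + 14×0 = 81
C: 27×0 + 20×1 + 14×1 = 34
D: 27×1 + 20×3 + 14×2 = 115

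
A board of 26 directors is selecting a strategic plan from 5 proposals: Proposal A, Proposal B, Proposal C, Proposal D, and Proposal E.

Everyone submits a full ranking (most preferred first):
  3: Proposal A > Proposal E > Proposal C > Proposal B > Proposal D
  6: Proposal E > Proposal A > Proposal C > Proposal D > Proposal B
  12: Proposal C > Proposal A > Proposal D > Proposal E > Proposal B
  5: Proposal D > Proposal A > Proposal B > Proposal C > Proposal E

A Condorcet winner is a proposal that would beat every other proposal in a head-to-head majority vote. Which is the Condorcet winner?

Proposal A vs Proposal B: 26–0
Proposal A vs Proposal C: 14–12
Proposal A vs Proposal D: 21–5
Proposal A vs Proposal E: 20–6
Proposal A beats every other proposal.

Proposal A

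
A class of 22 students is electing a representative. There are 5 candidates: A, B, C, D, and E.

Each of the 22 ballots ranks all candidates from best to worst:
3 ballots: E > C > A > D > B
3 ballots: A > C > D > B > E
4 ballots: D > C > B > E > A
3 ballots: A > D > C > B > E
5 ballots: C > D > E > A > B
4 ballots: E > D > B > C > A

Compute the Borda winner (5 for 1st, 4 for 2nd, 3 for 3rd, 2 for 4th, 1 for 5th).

A: 3×3 + 3×5 + 4×1 + 3×5 + 5×2 + 4×1 = 57
B: 3×1 + 3×2 + 4×3 + 3×2 + 5×1 + 4×3 = 44
C: 3×4 + 3×4 + 4×4 + 3×3 + 5×5 + 4×2 = 82
D: 3×2 + 3×3 + 4×5 + 3×4 + 5×4 + 4×4 = 83
E: 3×5 + 3×1 + 4×2 + 3×1 + 5×3 + 4×5 = 64

D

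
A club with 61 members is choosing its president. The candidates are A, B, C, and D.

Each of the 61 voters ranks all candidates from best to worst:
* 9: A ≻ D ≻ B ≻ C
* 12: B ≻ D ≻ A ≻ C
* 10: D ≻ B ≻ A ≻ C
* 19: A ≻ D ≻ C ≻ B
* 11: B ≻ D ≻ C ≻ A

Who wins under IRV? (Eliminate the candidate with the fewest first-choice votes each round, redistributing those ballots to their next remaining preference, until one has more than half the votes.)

Round 1: A 28, B 23, C 0, D 10. C eliminated.
Round 2: A 28, B 23, D 10. D eliminated.
Round 3: A 28, B 33. B has a majority (≥31).

B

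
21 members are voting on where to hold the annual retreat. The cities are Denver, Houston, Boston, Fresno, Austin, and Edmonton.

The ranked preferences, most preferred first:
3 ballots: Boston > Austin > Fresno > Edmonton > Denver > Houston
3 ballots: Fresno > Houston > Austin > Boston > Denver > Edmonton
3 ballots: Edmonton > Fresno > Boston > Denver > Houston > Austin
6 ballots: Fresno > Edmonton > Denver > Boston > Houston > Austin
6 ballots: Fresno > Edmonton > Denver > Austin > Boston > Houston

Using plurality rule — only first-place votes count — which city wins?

First-place votes: Denver 0, Houston 0, Boston 3, Fresno 15, Austin 0, Edmonton 3.

Fresno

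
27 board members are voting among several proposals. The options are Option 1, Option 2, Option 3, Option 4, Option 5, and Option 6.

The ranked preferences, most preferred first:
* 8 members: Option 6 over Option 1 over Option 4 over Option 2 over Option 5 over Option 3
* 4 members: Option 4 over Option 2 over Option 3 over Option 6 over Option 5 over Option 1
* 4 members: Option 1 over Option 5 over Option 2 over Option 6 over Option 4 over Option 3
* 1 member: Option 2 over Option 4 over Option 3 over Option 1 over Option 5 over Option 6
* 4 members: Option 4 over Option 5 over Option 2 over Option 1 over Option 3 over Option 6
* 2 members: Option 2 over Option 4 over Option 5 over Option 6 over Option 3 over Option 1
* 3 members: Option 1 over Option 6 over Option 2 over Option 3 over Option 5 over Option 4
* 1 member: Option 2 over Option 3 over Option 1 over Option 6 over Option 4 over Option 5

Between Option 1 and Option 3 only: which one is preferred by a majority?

Option 1

Option 1 is ranked above Option 3 on 19 ballots; Option 3 above Option 1 on 8.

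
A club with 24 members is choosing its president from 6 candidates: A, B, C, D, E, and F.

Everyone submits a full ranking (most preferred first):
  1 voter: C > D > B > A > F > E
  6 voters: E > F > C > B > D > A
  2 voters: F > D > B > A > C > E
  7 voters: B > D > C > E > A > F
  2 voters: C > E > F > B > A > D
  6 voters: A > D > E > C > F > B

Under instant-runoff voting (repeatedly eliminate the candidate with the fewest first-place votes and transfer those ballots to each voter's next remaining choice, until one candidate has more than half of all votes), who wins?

Round 1: A 6, B 7, C 3, D 0, E 6, F 2. D eliminated.
Round 2: A 6, B 7, C 3, E 6, F 2. F eliminated.
Round 3: A 6, B 9, C 3, E 6. C eliminated.
Round 4: A 6, B 10, E 8. A eliminated.
Round 5: B 10, E 14. E has a majority (≥13).

E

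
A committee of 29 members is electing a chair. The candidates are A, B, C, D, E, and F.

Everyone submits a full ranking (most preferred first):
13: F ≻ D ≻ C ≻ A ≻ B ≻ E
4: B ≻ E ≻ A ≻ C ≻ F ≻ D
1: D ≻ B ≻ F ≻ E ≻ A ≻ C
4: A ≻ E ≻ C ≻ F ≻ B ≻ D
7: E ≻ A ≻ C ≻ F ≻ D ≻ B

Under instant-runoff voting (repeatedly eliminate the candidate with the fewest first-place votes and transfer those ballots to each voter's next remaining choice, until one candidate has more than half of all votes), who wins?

E

Round 1: A 4, B 4, C 0, D 1, E 7, F 13. C eliminated.
Round 2: A 4, B 4, D 1, E 7, F 13. D eliminated.
Round 3: A 4, B 5, E 7, F 13. A eliminated.
Round 4: B 5, E 11, F 13. B eliminated.
Round 5: E 15, F 14. E has a majority (≥15).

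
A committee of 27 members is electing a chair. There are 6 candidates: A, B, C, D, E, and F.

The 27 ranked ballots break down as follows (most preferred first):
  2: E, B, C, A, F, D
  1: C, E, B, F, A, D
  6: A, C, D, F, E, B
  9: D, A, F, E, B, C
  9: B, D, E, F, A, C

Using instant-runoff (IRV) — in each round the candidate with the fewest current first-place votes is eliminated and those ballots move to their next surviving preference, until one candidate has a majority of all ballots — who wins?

Round 1: A 6, B 9, C 1, D 9, E 2, F 0. F eliminated.
Round 2: A 6, B 9, C 1, D 9, E 2. C eliminated.
Round 3: A 6, B 9, D 9, E 3. E eliminated.
Round 4: A 6, B 12, D 9. A eliminated.
Round 5: B 12, D 15. D has a majority (≥14).

D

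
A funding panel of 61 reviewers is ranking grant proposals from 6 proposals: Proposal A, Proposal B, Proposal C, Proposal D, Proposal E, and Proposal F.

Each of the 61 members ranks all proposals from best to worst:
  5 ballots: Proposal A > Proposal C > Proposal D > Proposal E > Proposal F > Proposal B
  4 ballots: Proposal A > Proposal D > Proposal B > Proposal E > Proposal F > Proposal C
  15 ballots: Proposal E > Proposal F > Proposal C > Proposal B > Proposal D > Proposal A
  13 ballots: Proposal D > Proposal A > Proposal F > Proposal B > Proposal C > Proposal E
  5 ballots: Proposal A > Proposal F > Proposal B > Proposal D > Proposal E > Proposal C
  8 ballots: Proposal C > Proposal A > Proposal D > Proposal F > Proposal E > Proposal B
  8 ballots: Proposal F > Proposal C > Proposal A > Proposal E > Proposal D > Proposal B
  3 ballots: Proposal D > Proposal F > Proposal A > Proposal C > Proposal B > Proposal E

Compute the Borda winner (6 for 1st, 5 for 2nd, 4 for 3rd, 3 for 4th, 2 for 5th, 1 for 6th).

Proposal A: 5×6 + 4×6 + 15×1 + 13×5 + 5×6 + 8×5 + 8×4 + 3×4 = 248
Proposal B: 5×1 + 4×4 + 15×3 + 13×3 + 5×4 + 8×1 + 8×1 + 3×2 = 147
Proposal C: 5×5 + 4×1 + 15×4 + 13×2 + 5×1 + 8×6 + 8×5 + 3×3 = 217
Proposal D: 5×4 + 4×5 + 15×2 + 13×6 + 5×3 + 8×4 + 8×2 + 3×6 = 229
Proposal E: 5×3 + 4×3 + 15×6 + 13×1 + 5×2 + 8×2 + 8×3 + 3×1 = 183
Proposal F: 5×2 + 4×2 + 15×5 + 13×4 + 5×5 + 8×3 + 8×6 + 3×5 = 257

Proposal F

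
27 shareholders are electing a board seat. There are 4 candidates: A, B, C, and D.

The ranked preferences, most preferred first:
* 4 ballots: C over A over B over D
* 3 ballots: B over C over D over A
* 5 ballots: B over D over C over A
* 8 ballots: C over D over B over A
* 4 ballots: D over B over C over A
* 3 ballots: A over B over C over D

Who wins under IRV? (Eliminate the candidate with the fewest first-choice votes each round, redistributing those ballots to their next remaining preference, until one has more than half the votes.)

B

Round 1: A 3, B 8, C 12, D 4. A eliminated.
Round 2: B 11, C 12, D 4. D eliminated.
Round 3: B 15, C 12. B has a majority (≥14).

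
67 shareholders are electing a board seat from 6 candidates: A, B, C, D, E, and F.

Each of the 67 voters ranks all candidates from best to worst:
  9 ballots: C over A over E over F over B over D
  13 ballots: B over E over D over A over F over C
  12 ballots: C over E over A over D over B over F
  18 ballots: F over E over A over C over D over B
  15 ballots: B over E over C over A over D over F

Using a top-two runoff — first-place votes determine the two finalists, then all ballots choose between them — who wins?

Round 1 first-place votes: A 0, B 28, C 21, D 0, E 0, F 18. B and C advance.
Runoff: B is ranked above C on 28 ballots, C above B on 39.

C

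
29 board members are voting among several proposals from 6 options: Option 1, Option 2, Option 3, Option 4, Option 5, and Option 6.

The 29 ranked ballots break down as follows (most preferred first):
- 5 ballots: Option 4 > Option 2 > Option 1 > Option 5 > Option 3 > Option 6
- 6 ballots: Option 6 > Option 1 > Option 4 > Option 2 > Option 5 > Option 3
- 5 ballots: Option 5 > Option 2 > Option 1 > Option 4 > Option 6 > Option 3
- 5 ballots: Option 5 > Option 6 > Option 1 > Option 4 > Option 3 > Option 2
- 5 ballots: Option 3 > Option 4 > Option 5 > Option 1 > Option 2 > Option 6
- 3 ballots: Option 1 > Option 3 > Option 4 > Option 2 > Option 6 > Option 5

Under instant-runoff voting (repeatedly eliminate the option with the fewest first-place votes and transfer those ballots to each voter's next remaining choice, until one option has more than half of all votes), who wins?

Round 1: Option 1 3, Option 2 0, Option 3 5, Option 4 5, Option 5 10, Option 6 6. Option 2 eliminated.
Round 2: Option 1 3, Option 3 5, Option 4 5, Option 5 10, Option 6 6. Option 1 eliminated.
Round 3: Option 3 8, Option 4 5, Option 5 10, Option 6 6. Option 4 eliminated.
Round 4: Option 3 8, Option 5 15, Option 6 6. Option 5 has a majority (≥15).

Option 5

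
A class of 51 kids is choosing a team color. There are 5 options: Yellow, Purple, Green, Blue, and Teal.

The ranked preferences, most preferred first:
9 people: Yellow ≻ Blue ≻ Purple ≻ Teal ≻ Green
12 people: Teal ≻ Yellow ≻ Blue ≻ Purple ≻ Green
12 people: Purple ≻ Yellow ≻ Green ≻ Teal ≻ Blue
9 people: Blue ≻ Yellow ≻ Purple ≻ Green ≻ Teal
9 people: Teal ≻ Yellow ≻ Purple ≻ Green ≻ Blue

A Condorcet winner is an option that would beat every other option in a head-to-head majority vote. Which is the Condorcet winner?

Yellow vs Purple: 39–12
Yellow vs Green: 51–0
Yellow vs Blue: 42–9
Yellow vs Teal: 30–21
Yellow beats every other option.

Yellow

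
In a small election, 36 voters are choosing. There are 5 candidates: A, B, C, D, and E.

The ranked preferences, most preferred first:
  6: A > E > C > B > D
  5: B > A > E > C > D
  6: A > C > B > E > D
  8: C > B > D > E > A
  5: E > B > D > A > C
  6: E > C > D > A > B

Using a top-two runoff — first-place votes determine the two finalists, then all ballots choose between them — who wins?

Round 1 first-place votes: A 12, B 5, C 8, D 0, E 11. A and E advance.
Runoff: A is ranked above E on 17 ballots, E above A on 19.

E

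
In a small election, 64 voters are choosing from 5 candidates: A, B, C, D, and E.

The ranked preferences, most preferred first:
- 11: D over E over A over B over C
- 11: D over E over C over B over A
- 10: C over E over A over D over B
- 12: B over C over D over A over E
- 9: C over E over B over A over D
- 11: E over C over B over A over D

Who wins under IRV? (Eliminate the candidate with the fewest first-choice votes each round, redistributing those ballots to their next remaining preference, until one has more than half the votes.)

C

Round 1: A 0, B 12, C 19, D 22, E 11. A eliminated.
Round 2: B 12, C 19, D 22, E 11. E eliminated.
Round 3: B 12, C 30, D 22. B eliminated.
Round 4: C 42, D 22. C has a majority (≥33).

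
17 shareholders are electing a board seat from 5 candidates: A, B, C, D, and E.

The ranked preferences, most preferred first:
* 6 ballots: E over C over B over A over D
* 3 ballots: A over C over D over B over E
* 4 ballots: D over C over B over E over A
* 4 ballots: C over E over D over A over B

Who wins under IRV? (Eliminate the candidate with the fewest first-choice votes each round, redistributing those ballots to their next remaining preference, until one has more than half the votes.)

Round 1: A 3, B 0, C 4, D 4, E 6. B eliminated.
Round 2: A 3, C 4, D 4, E 6. A eliminated.
Round 3: C 7, D 4, E 6. D eliminated.
Round 4: C 11, E 6. C has a majority (≥9).

C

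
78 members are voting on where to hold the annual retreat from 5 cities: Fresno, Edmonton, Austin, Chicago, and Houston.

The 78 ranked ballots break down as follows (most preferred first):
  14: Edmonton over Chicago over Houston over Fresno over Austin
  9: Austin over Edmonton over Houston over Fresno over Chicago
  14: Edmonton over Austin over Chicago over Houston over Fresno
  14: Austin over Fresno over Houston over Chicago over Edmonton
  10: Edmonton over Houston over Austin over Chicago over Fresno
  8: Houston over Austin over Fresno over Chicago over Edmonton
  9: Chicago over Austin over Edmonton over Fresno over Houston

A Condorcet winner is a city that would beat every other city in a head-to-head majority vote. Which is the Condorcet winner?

Austin

Austin vs Fresno: 64–14
Austin vs Edmonton: 40–38
Austin vs Chicago: 55–23
Austin vs Houston: 46–32
Austin beats every other city.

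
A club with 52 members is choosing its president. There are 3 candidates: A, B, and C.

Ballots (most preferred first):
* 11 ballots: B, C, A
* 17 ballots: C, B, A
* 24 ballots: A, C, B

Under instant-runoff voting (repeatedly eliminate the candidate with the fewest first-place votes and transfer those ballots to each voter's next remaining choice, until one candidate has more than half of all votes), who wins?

C

Round 1: A 24, B 11, C 17. B eliminated.
Round 2: A 24, C 28. C has a majority (≥27).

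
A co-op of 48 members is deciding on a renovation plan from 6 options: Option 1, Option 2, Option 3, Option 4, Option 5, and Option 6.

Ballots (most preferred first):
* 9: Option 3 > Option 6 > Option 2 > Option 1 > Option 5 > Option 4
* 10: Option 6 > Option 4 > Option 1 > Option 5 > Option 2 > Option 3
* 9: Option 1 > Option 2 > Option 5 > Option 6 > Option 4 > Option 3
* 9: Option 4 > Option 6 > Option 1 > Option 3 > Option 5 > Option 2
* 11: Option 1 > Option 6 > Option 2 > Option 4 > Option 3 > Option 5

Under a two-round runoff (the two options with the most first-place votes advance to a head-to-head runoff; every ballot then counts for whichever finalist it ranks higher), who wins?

Round 1 first-place votes: Option 1 20, Option 2 0, Option 3 9, Option 4 9, Option 5 0, Option 6 10. Option 1 and Option 6 advance.
Runoff: Option 1 is ranked above Option 6 on 20 ballots, Option 6 above Option 1 on 28.

Option 6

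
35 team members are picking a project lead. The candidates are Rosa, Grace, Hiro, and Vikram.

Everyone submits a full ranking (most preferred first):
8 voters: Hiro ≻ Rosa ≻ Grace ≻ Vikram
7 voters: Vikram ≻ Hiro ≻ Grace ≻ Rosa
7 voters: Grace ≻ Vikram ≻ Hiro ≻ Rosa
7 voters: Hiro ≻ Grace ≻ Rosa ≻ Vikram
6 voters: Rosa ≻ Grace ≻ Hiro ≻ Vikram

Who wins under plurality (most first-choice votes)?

Hiro

First-place votes: Rosa 6, Grace 7, Hiro 15, Vikram 7.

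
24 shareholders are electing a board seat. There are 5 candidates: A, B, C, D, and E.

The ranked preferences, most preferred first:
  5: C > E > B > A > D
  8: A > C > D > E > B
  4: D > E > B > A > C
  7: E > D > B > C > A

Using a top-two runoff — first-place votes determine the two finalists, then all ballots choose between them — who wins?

Round 1 first-place votes: A 8, B 0, C 5, D 4, E 7. A and E advance.
Runoff: A is ranked above E on 8 ballots, E above A on 16.

E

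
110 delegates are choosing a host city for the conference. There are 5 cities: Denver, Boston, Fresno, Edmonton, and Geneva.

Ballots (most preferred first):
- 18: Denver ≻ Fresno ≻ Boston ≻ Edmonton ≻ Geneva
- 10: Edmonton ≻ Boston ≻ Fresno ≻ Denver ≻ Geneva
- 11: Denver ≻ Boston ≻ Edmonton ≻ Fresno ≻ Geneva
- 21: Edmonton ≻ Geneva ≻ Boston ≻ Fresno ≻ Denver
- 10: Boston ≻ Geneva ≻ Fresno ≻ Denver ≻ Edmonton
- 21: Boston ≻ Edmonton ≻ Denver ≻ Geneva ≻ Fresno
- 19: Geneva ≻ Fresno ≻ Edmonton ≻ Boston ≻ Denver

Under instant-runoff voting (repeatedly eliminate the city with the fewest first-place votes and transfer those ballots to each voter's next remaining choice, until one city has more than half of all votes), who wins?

Round 1: Denver 29, Boston 31, Fresno 0, Edmonton 31, Geneva 19. Fresno eliminated.
Round 2: Denver 29, Boston 31, Edmonton 31, Geneva 19. Geneva eliminated.
Round 3: Denver 29, Boston 31, Edmonton 50. Denver eliminated.
Round 4: Boston 60, Edmonton 50. Boston has a majority (≥56).

Boston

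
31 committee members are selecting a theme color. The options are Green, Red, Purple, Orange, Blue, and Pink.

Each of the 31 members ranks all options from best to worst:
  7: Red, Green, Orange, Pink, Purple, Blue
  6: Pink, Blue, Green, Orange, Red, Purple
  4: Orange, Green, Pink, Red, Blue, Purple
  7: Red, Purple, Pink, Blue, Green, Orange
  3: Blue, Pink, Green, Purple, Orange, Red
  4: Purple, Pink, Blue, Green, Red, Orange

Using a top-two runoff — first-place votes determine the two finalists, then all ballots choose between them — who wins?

Pink

Round 1 first-place votes: Green 0, Red 14, Purple 4, Orange 4, Blue 3, Pink 6. Red and Pink advance.
Runoff: Red is ranked above Pink on 14 ballots, Pink above Red on 17.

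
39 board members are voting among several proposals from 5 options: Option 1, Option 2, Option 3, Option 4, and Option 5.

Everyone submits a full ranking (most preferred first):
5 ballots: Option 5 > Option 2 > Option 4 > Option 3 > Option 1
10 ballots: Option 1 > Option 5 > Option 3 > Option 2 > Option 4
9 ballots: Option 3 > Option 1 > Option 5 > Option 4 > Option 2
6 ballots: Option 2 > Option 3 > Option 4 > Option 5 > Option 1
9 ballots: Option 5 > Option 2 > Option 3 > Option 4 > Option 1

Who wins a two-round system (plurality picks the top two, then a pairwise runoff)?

Round 1 first-place votes: Option 1 10, Option 2 6, Option 3 9, Option 4 0, Option 5 14. Option 5 and Option 1 advance.
Runoff: Option 5 is ranked above Option 1 on 20 ballots, Option 1 above Option 5 on 19.

Option 5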